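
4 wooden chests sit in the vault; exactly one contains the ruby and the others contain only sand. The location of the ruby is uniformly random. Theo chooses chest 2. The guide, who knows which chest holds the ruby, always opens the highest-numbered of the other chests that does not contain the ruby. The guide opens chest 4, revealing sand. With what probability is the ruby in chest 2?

1/3

Condition on the true location of the ruby.
If it is in any of chests 1, 2, and 3 (prior 1/4 each): chest 4 is the highest-numbered option available, probability 1; weight (1/4)·1 = 1/4 each.
If it is in chest 4 (prior 1/4): the guide opened chest 4, so this case is ruled out; weight (1/4)·0 = 0.
The weights sum to 3/4.
So P(the ruby in chest 2 | the guide opened chest 4) = (1/4) / (3/4) = 1/3.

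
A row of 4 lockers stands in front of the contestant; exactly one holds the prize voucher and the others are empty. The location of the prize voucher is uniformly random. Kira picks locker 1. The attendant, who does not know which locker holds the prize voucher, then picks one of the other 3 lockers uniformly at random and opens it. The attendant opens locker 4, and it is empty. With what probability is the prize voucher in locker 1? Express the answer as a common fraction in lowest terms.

1/3

Apply Bayes' rule, conditioning on where the prize voucher actually is.
If it is in any of lockers 1, 2, and 3 (prior 1/4 each): the attendant picks locker 4 with probability 1/3 regardless, and it is not the prize; weight (1/4)·(1/3) = 1/12 each.
If it is in locker 4 (prior 1/4): the attendant opened locker 4, so this case is ruled out; weight (1/4)·0 = 0.
The weights sum to 1/4.
So P(the prize voucher in locker 1 | the attendant opened locker 4) = (1/12) / (1/4) = 1/3.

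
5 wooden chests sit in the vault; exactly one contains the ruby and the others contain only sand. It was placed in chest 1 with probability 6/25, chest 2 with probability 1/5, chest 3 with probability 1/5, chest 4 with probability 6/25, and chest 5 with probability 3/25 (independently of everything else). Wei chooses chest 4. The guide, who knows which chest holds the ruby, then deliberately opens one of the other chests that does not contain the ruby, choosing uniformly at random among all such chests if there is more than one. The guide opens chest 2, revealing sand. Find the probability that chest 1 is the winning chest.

12/37

Condition on the true location of the ruby.
If it is in chest 1 (prior 6/25): the guide has 3 equally likely choices, so probability 1/3; weight (6/25)·(1/3) = 2/25.
If it is in chest 2 (prior 1/5): the guide opened chest 2, so this case is ruled out; weight (1/5)·0 = 0.
If it is in chest 3 (prior 1/5): the guide has 3 equally likely choices, so probability 1/3; weight (1/5)·(1/3) = 1/15.
If it is in chest 4 (prior 6/25): the guide has 4 equally likely choices, so probability 1/4; weight (6/25)·(1/4) = 3/50.
If it is in chest 5 (prior 3/25): the guide has 3 equally likely choices, so probability 1/3; weight (3/25)·(1/3) = 1/25.
The weights sum to 37/150.
So P(the ruby in chest 1 | the guide opened chest 2) = (2/25) / (37/150) = 12/37.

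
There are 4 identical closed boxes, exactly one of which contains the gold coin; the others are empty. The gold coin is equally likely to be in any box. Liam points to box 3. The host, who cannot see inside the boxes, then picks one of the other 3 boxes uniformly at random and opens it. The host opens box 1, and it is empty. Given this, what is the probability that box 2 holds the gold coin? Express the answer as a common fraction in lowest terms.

1/3

Condition on the true location of the gold coin.
If it is in box 1 (prior 1/4): the host opened box 1, so this case is ruled out; weight (1/4)·0 = 0.
If it is in any of boxes 2, 3, and 4 (prior 1/4 each): the host picks box 1 with probability 1/3 regardless, and it is not the prize; weight (1/4)·(1/3) = 1/12 each.
The weights sum to 1/4.
So P(the gold coin in box 2 | the host opened box 1) = (1/12) / (1/4) = 1/3.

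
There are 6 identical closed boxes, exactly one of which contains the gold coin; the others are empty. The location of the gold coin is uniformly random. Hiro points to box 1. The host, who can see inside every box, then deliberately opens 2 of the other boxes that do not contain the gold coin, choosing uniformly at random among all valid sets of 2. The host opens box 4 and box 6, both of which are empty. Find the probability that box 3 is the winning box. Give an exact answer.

5/18

Consider each possible location of the gold coin in turn.
If it is in box 1 (prior 1/6): the host has 10 equally likely choices, so probability 1/10; weight (1/6)·(1/10) = 1/60.
If it is in any of boxes 2, 3, and 5 (prior 1/6 each): the host has 6 equally likely choices, so probability 1/6; weight (1/6)·(1/6) = 1/36 each.
If it is in either of boxes 4 and 6 (prior 1/6 each): that box was opened and seen not to hold the prize — ruled out; weight (1/6)·0 = 0 each.
The weights sum to 1/10.
So P(the gold coin in box 3 | the host opened box 4 and box 6) = (1/36) / (1/10) = 5/18.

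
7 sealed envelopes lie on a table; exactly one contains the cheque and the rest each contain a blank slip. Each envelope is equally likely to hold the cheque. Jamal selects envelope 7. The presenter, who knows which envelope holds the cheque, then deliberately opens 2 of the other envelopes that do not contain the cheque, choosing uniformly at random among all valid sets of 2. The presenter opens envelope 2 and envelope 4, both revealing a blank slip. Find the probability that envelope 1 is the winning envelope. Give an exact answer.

Condition on the true location of the cheque.
If it is in any of envelopes 1, 3, 5, and 6 (prior 1/7 each): the presenter has 10 equally likely choices, so probability 1/10; weight (1/7)·(1/10) = 1/70 each.
If it is in either of envelopes 2 and 4 (prior 1/7 each): that envelope was opened and seen not to hold the prize — ruled out; weight (1/7)·0 = 0 each.
If it is in envelope 7 (prior 1/7): the presenter has 15 equally likely choices, so probability 1/15; weight (1/7)·(1/15) = 1/105.
The weights sum to 1/15.
So P(the cheque in envelope 1 | the presenter opened envelope 2 and envelope 4) = (1/70) / (1/15) = 3/14.

3/14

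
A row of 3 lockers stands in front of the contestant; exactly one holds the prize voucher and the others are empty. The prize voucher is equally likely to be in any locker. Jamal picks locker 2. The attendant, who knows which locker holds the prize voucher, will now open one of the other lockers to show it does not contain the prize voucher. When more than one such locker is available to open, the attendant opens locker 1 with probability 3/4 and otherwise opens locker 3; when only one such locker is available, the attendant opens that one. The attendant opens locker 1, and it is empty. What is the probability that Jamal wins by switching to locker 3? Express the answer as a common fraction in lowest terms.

4/7

Apply Bayes' rule, conditioning on where the prize voucher actually is.
If it is in locker 1 (prior 1/3): the attendant opened locker 1, so this case is ruled out; weight (1/3)·0 = 0.
If it is in locker 2 (prior 1/3): locker 1 is available, opened with probability 3/4; weight (1/3)·(3/4) = 1/4.
If it is in locker 3 (prior 1/3): only locker 1 is available, probability 1; weight (1/3)·1 = 1/3.
The weights sum to 7/12.
So P(the prize voucher in locker 3 | the attendant opened locker 1) = (1/3) / (7/12) = 4/7.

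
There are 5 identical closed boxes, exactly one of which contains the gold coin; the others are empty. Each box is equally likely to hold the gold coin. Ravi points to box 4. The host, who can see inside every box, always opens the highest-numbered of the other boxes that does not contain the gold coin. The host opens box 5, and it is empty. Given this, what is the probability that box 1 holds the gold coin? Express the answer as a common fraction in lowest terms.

Apply Bayes' rule, conditioning on where the gold coin actually is.
If it is in any of boxes 1, 2, 3, and 4 (prior 1/5 each): box 5 is the highest-numbered option available, probability 1; weight (1/5)·1 = 1/5 each.
If it is in box 5 (prior 1/5): the host opened box 5, so this case is ruled out; weight (1/5)·0 = 0.
The weights sum to 4/5.
So P(the gold coin in box 1 | the host opened box 5) = (1/5) / (4/5) = 1/4.

1/4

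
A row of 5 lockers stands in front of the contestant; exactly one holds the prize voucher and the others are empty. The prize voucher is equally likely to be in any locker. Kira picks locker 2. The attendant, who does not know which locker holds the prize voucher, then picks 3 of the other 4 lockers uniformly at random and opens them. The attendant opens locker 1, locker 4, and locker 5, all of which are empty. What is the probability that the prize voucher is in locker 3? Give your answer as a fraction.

Consider each possible location of the prize voucher in turn.
If it is in any of lockers 1, 4, and 5 (prior 1/5 each): that locker was opened and seen not to hold the prize — ruled out; weight (1/5)·0 = 0 each.
If it is in either of lockers 2 and 3 (prior 1/5 each): the attendant picks exactly this set with probability 1/4 regardless, and none is the prize; weight (1/5)·(1/4) = 1/20 each.
The weights sum to 1/10.
So P(the prize voucher in locker 3 | the attendant opened locker 1, locker 4, and locker 5) = (1/20) / (1/10) = 1/2.

1/2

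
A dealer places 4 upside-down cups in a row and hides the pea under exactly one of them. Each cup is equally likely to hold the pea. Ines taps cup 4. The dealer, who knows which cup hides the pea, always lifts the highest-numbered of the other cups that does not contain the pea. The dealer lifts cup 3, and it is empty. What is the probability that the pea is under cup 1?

1/3

Apply Bayes' rule, conditioning on where the pea actually is.
If it is under any of cups 1, 2, and 4 (prior 1/4 each): cup 3 is the highest-numbered option available, probability 1; weight (1/4)·1 = 1/4 each.
If it is under cup 3 (prior 1/4): the dealer opened cup 3, so this case is ruled out; weight (1/4)·0 = 0.
The weights sum to 3/4.
So P(the pea under cup 1 | the dealer opened cup 3) = (1/4) / (3/4) = 1/3.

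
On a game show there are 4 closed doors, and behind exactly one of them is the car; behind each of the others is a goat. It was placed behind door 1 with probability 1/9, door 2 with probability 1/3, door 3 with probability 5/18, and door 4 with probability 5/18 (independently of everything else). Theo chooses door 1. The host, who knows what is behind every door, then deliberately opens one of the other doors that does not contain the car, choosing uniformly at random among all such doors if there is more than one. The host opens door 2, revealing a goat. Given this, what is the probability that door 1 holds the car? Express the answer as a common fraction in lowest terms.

Condition on the true location of the car.
If it is behind door 1 (prior 1/9): the host has 3 equally likely choices, so probability 1/3; weight (1/9)·(1/3) = 1/27.
If it is behind door 2 (prior 1/3): the host opened door 2, so this case is ruled out; weight (1/3)·0 = 0.
If it is behind either of doors 3 and 4 (prior 5/18 each): the host has 2 equally likely choices, so probability 1/2; weight (5/18)·(1/2) = 5/36 each.
The weights sum to 17/54.
So P(the car behind door 1 | the host opened door 2) = (1/27) / (17/54) = 2/17.

2/17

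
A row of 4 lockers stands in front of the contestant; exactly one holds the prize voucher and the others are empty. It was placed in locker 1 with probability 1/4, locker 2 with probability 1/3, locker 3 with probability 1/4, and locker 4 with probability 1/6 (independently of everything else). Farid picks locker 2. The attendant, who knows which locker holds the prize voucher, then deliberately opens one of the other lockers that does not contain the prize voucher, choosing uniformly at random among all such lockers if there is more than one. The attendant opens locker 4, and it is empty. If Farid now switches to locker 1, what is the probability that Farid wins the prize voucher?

9/26

Condition on the true location of the prize voucher.
If it is in either of lockers 1 and 3 (prior 1/4 each): the attendant has 2 equally likely choices, so probability 1/2; weight (1/4)·(1/2) = 1/8 each.
If it is in locker 2 (prior 1/3): the attendant has 3 equally likely choices, so probability 1/3; weight (1/3)·(1/3) = 1/9.
If it is in locker 4 (prior 1/6): the attendant opened locker 4, so this case is ruled out; weight (1/6)·0 = 0.
The weights sum to 13/36.
So P(the prize voucher in locker 1 | the attendant opened locker 4) = (1/8) / (13/36) = 9/26.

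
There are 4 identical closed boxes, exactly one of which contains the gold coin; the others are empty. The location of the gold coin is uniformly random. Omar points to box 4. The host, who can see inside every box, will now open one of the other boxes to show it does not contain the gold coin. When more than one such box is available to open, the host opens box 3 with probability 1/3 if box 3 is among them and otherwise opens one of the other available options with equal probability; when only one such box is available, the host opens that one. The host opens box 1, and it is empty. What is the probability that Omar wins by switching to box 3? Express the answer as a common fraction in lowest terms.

Apply Bayes' rule, conditioning on where the gold coin actually is.
If it is in box 1 (prior 1/4): the host opened box 1, so this case is ruled out; weight (1/4)·0 = 0.
If it is in box 2 (prior 1/4): box 3 is available but not opened, probability 2/3; weight (1/4)·(2/3) = 1/6.
If it is in box 3 (prior 1/4): box 3 holds the prize so is unavailable; the host chooses uniformly among the 2 others, probability 1/2; weight (1/4)·(1/2) = 1/8.
If it is in box 4 (prior 1/4): box 3 is available but not opened; box 1 gets probability (1 − 1/3)/2 = 1/3; weight (1/4)·(1/3) = 1/12.
The weights sum to 3/8.
So P(the gold coin in box 3 | the host opened box 1) = (1/8) / (3/8) = 1/3.

1/3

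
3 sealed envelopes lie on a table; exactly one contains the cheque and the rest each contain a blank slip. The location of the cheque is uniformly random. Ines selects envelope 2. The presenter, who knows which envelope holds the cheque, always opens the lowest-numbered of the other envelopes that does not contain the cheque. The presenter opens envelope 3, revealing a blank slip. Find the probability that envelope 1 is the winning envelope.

Consider each possible location of the cheque in turn.
If it is in envelope 1 (prior 1/3): envelope 3 is the lowest-numbered option available, probability 1; weight (1/3)·1 = 1/3.
If it is in envelope 2 (prior 1/3): the presenter would have opened envelope 1 instead, probability 0; weight (1/3)·0 = 0.
If it is in envelope 3 (prior 1/3): the presenter opened envelope 3, so this case is ruled out; weight (1/3)·0 = 0.
The weights sum to 1/3.
So P(the cheque in envelope 1 | the presenter opened envelope 3) = (1/3) / (1/3) = 1.

1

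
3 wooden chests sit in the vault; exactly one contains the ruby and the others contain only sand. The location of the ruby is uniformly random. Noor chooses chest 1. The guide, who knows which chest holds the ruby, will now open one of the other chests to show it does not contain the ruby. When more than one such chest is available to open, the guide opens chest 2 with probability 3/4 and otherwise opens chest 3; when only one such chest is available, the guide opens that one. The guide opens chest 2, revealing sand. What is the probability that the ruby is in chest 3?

Apply Bayes' rule, conditioning on where the ruby actually is.
If it is in chest 1 (prior 1/3): chest 2 is available, opened with probability 3/4; weight (1/3)·(3/4) = 1/4.
If it is in chest 2 (prior 1/3): the guide opened chest 2, so this case is ruled out; weight (1/3)·0 = 0.
If it is in chest 3 (prior 1/3): only chest 2 is available, probability 1; weight (1/3)·1 = 1/3.
The weights sum to 7/12.
So P(the ruby in chest 3 | the guide opened chest 2) = (1/3) / (7/12) = 4/7.

4/7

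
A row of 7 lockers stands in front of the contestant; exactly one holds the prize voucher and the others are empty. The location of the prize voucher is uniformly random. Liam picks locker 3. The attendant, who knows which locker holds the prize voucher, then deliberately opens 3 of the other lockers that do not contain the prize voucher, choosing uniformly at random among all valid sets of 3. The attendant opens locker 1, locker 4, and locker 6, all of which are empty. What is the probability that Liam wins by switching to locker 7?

Apply Bayes' rule, conditioning on where the prize voucher actually is.
If it is in any of lockers 1, 4, and 6 (prior 1/7 each): that locker was opened and seen not to hold the prize — ruled out; weight (1/7)·0 = 0 each.
If it is in any of lockers 2, 5, and 7 (prior 1/7 each): the attendant has 10 equally likely choices, so probability 1/10; weight (1/7)·(1/10) = 1/70 each.
If it is in locker 3 (prior 1/7): the attendant has 20 equally likely choices, so probability 1/20; weight (1/7)·(1/20) = 1/140.
The weights sum to 1/20.
So P(the prize voucher in locker 7 | the attendant opened locker 1, locker 4, and locker 6) = (1/70) / (1/20) = 2/7.

2/7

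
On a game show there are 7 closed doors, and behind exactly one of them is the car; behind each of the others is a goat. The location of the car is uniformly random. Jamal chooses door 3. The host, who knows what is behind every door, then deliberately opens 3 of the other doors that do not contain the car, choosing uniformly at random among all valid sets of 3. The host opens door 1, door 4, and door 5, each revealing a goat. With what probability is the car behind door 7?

2/7

Apply Bayes' rule, conditioning on where the car actually is.
If it is behind any of doors 1, 4, and 5 (prior 1/7 each): that door was opened and seen not to hold the prize — ruled out; weight (1/7)·0 = 0 each.
If it is behind any of doors 2, 6, and 7 (prior 1/7 each): the host has 10 equally likely choices, so probability 1/10; weight (1/7)·(1/10) = 1/70 each.
If it is behind door 3 (prior 1/7): the host has 20 equally likely choices, so probability 1/20; weight (1/7)·(1/20) = 1/140.
The weights sum to 1/20.
So P(the car behind door 7 | the host opened door 1, door 4, and door 5) = (1/70) / (1/20) = 2/7.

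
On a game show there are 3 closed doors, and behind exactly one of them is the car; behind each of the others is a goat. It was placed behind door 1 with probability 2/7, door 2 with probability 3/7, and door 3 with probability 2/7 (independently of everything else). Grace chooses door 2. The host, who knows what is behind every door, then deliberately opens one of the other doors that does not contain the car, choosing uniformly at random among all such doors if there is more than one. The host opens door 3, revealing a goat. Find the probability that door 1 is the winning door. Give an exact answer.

Apply Bayes' rule, conditioning on where the car actually is.
If it is behind door 1 (prior 2/7): the host has no choice, probability 1; weight (2/7)·1 = 2/7.
If it is behind door 2 (prior 3/7): the host has 2 equally likely choices, so probability 1/2; weight (3/7)·(1/2) = 3/14.
If it is behind door 3 (prior 2/7): the host opened door 3, so this case is ruled out; weight (2/7)·0 = 0.
The weights sum to 1/2.
So P(the car behind door 1 | the host opened door 3) = (2/7) / (1/2) = 4/7.

4/7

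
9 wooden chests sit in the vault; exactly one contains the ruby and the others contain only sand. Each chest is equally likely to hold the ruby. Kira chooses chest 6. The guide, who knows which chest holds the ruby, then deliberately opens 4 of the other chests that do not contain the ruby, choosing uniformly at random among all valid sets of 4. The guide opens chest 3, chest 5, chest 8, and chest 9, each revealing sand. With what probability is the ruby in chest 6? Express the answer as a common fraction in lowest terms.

Apply Bayes' rule, conditioning on where the ruby actually is.
If it is in any of chests 1, 2, 4, and 7 (prior 1/9 each): the guide has 35 equally likely choices, so probability 1/35; weight (1/9)·(1/35) = 1/315 each.
If it is in any of chests 3, 5, 8, and 9 (prior 1/9 each): that chest was opened and seen not to hold the prize — ruled out; weight (1/9)·0 = 0 each.
If it is in chest 6 (prior 1/9): the guide has 70 equally likely choices, so probability 1/70; weight (1/9)·(1/70) = 1/630.
The weights sum to 1/70.
So P(the ruby in chest 6 | the guide opened chest 3, chest 5, chest 8, and chest 9) = (1/630) / (1/70) = 1/9.

1/9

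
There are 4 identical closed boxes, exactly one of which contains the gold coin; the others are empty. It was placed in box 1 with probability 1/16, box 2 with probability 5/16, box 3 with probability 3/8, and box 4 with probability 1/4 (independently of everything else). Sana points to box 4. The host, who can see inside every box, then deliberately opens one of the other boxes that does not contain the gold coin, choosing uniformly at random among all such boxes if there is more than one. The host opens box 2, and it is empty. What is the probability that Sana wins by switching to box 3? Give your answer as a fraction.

Apply Bayes' rule, conditioning on where the gold coin actually is.
If it is in box 1 (prior 1/16): the host has 2 equally likely choices, so probability 1/2; weight (1/16)·(1/2) = 1/32.
If it is in box 2 (prior 5/16): the host opened box 2, so this case is ruled out; weight (5/16)·0 = 0.
If it is in box 3 (prior 3/8): the host has 2 equally likely choices, so probability 1/2; weight (3/8)·(1/2) = 3/16.
If it is in box 4 (prior 1/4): the host has 3 equally likely choices, so probability 1/3; weight (1/4)·(1/3) = 1/12.
The weights sum to 29/96.
So P(the gold coin in box 3 | the host opened box 2) = (3/16) / (29/96) = 18/29.

18/29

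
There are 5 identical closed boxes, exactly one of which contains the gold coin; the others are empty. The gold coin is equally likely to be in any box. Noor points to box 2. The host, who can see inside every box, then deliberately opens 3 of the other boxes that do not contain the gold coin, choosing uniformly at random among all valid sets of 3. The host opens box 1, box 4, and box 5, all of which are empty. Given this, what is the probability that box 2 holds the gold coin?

Consider each possible location of the gold coin in turn.
If it is in any of boxes 1, 4, and 5 (prior 1/5 each): that box was opened and seen not to hold the prize — ruled out; weight (1/5)·0 = 0 each.
If it is in box 2 (prior 1/5): the host has 4 equally likely choices, so probability 1/4; weight (1/5)·(1/4) = 1/20.
If it is in box 3 (prior 1/5): the host has no choice, probability 1; weight (1/5)·1 = 1/5.
The weights sum to 1/4.
So P(the gold coin in box 2 | the host opened box 1, box 4, and box 5) = (1/20) / (1/4) = 1/5.

1/5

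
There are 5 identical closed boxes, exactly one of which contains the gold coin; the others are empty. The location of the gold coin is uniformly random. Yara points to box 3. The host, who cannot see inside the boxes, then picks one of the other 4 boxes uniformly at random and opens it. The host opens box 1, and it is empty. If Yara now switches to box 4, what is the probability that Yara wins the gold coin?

1/4

Apply Bayes' rule, conditioning on where the gold coin actually is.
If it is in box 1 (prior 1/5): the host opened box 1, so this case is ruled out; weight (1/5)·0 = 0.
If it is in any of boxes 2, 3, 4, and 5 (prior 1/5 each): the host picks box 1 with probability 1/4 regardless, and it is not the prize; weight (1/5)·(1/4) = 1/20 each.
The weights sum to 1/5.
So P(the gold coin in box 4 | the host opened box 1) = (1/20) / (1/5) = 1/4.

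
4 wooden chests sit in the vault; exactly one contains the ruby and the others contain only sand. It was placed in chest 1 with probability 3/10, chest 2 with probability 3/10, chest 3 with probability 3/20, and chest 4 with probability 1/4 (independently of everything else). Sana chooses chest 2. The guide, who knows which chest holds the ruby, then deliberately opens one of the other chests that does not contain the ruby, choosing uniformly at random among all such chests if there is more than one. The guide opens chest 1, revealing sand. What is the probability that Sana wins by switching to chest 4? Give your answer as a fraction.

Consider each possible location of the ruby in turn.
If it is in chest 1 (prior 3/10): the guide opened chest 1, so this case is ruled out; weight (3/10)·0 = 0.
If it is in chest 2 (prior 3/10): the guide has 3 equally likely choices, so probability 1/3; weight (3/10)·(1/3) = 1/10.
If it is in chest 3 (prior 3/20): the guide has 2 equally likely choices, so probability 1/2; weight (3/20)·(1/2) = 3/40.
If it is in chest 4 (prior 1/4): the guide has 2 equally likely choices, so probability 1/2; weight (1/4)·(1/2) = 1/8.
The weights sum to 3/10.
So P(the ruby in chest 4 | the guide opened chest 1) = (1/8) / (3/10) = 5/12.

5/12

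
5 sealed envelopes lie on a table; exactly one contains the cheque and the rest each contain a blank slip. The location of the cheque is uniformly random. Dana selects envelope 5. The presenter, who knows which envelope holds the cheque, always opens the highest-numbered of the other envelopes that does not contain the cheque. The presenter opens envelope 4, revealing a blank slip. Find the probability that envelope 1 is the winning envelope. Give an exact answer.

1/4

Apply Bayes' rule, conditioning on where the cheque actually is.
If it is in any of envelopes 1, 2, 3, and 5 (prior 1/5 each): envelope 4 is the highest-numbered option available, probability 1; weight (1/5)·1 = 1/5 each.
If it is in envelope 4 (prior 1/5): the presenter opened envelope 4, so this case is ruled out; weight (1/5)·0 = 0.
The weights sum to 4/5.
So P(the cheque in envelope 1 | the presenter opened envelope 4) = (1/5) / (4/5) = 1/4.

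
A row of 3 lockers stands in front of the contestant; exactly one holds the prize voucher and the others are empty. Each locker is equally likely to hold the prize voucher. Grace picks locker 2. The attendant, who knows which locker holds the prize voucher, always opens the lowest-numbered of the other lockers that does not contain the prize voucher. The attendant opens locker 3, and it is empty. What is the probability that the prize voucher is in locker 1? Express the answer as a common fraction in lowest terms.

Apply Bayes' rule, conditioning on where the prize voucher actually is.
If it is in locker 1 (prior 1/3): locker 3 is the lowest-numbered option available, probability 1; weight (1/3)·1 = 1/3.
If it is in locker 2 (prior 1/3): the attendant would have opened locker 1 instead, probability 0; weight (1/3)·0 = 0.
If it is in locker 3 (prior 1/3): the attendant opened locker 3, so this case is ruled out; weight (1/3)·0 = 0.
The weights sum to 1/3.
So P(the prize voucher in locker 1 | the attendant opened locker 3) = (1/3) / (1/3) = 1.

1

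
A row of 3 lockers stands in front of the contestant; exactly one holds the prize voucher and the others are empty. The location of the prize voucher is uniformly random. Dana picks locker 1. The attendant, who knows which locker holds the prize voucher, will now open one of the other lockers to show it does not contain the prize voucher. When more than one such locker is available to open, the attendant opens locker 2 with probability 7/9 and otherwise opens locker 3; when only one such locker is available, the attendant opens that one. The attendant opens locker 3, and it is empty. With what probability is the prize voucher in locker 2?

Condition on the true location of the prize voucher.
If it is in locker 1 (prior 1/3): locker 2 is available but not opened, probability 2/9; weight (1/3)·(2/9) = 2/27.
If it is in locker 2 (prior 1/3): only locker 3 is available, probability 1; weight (1/3)·1 = 1/3.
If it is in locker 3 (prior 1/3): the attendant opened locker 3, so this case is ruled out; weight (1/3)·0 = 0.
The weights sum to 11/27.
So P(the prize voucher in locker 2 | the attendant opened locker 3) = (1/3) / (11/27) = 9/11.

9/11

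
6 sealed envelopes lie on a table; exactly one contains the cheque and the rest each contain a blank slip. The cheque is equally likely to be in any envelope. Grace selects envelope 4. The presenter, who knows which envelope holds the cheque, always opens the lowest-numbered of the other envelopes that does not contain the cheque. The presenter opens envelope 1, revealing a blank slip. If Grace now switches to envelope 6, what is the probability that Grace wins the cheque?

1/5

Consider each possible location of the cheque in turn.
If it is in envelope 1 (prior 1/6): the presenter opened envelope 1, so this case is ruled out; weight (1/6)·0 = 0.
If it is in any of envelopes 2, 3, 4, 5, and 6 (prior 1/6 each): envelope 1 is the lowest-numbered option available, probability 1; weight (1/6)·1 = 1/6 each.
The weights sum to 5/6.
So P(the cheque in envelope 6 | the presenter opened envelope 1) = (1/6) / (5/6) = 1/5.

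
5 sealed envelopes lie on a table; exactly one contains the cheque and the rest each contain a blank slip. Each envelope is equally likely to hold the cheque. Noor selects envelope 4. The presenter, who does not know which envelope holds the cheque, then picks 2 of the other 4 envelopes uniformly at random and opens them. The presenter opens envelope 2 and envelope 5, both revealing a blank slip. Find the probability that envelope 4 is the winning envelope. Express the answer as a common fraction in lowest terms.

1/3

Condition on the true location of the cheque.
If it is in any of envelopes 1, 3, and 4 (prior 1/5 each): the presenter picks exactly this set with probability 1/6 regardless, and none is the prize; weight (1/5)·(1/6) = 1/30 each.
If it is in either of envelopes 2 and 5 (prior 1/5 each): that envelope was opened and seen not to hold the prize — ruled out; weight (1/5)·0 = 0 each.
The weights sum to 1/10.
So P(the cheque in envelope 4 | the presenter opened envelope 2 and envelope 5) = (1/30) / (1/10) = 1/3.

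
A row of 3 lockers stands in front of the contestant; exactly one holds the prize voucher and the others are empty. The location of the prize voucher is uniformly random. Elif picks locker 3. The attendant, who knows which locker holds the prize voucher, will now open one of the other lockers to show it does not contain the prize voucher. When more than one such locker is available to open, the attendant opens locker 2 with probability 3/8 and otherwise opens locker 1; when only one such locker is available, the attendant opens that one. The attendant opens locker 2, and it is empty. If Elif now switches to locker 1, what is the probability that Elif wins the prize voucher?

Consider each possible location of the prize voucher in turn.
If it is in locker 1 (prior 1/3): only locker 2 is available, probability 1; weight (1/3)·1 = 1/3.
If it is in locker 2 (prior 1/3): the attendant opened locker 2, so this case is ruled out; weight (1/3)·0 = 0.
If it is in locker 3 (prior 1/3): locker 2 is available, opened with probability 3/8; weight (1/3)·(3/8) = 1/8.
The weights sum to 11/24.
So P(the prize voucher in locker 1 | the attendant opened locker 2) = (1/3) / (11/24) = 8/11.

8/11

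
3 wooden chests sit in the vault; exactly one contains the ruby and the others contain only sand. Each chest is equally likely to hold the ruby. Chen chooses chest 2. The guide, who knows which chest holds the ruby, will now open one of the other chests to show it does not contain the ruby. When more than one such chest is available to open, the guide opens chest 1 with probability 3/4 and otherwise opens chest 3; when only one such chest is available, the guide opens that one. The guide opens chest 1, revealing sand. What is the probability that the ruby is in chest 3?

4/7

Condition on the true location of the ruby.
If it is in chest 1 (prior 1/3): the guide opened chest 1, so this case is ruled out; weight (1/3)·0 = 0.
If it is in chest 2 (prior 1/3): chest 1 is available, opened with probability 3/4; weight (1/3)·(3/4) = 1/4.
If it is in chest 3 (prior 1/3): only chest 1 is available, probability 1; weight (1/3)·1 = 1/3.
The weights sum to 7/12.
So P(the ruby in chest 3 | the guide opened chest 1) = (1/3) / (7/12) = 4/7.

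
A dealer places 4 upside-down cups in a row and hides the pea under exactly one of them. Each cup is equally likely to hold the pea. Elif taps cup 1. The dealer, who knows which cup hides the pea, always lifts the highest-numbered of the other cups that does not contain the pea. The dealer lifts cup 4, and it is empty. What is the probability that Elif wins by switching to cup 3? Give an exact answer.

Condition on the true location of the pea.
If it is under any of cups 1, 2, and 3 (prior 1/4 each): cup 4 is the highest-numbered option available, probability 1; weight (1/4)·1 = 1/4 each.
If it is under cup 4 (prior 1/4): the dealer opened cup 4, so this case is ruled out; weight (1/4)·0 = 0.
The weights sum to 3/4.
So P(the pea under cup 3 | the dealer opened cup 4) = (1/4) / (3/4) = 1/3.

1/3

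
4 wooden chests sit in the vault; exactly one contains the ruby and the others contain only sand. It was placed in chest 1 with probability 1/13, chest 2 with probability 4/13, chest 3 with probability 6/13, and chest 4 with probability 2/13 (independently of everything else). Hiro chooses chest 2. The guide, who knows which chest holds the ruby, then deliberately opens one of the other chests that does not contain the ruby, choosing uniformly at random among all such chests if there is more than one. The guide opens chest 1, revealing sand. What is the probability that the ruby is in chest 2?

Apply Bayes' rule, conditioning on where the ruby actually is.
If it is in chest 1 (prior 1/13): the guide opened chest 1, so this case is ruled out; weight (1/13)·0 = 0.
If it is in chest 2 (prior 4/13): the guide has 3 equally likely choices, so probability 1/3; weight (4/13)·(1/3) = 4/39.
If it is in chest 3 (prior 6/13): the guide has 2 equally likely choices, so probability 1/2; weight (6/13)·(1/2) = 3/13.
If it is in chest 4 (prior 2/13): the guide has 2 equally likely choices, so probability 1/2; weight (2/13)·(1/2) = 1/13.
The weights sum to 16/39.
So P(the ruby in chest 2 | the guide opened chest 1) = (4/39) / (16/39) = 1/4.

1/4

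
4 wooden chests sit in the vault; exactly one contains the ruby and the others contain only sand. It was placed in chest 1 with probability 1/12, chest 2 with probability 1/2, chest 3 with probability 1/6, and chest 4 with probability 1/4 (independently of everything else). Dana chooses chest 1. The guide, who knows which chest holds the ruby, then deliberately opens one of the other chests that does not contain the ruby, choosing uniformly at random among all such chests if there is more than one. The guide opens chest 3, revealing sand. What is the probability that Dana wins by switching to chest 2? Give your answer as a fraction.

18/29

Condition on the true location of the ruby.
If it is in chest 1 (prior 1/12): the guide has 3 equally likely choices, so probability 1/3; weight (1/12)·(1/3) = 1/36.
If it is in chest 2 (prior 1/2): the guide has 2 equally likely choices, so probability 1/2; weight (1/2)·(1/2) = 1/4.
If it is in chest 3 (prior 1/6): the guide opened chest 3, so this case is ruled out; weight (1/6)·0 = 0.
If it is in chest 4 (prior 1/4): the guide has 2 equally likely choices, so probability 1/2; weight (1/4)·(1/2) = 1/8.
The weights sum to 29/72.
So P(the ruby in chest 2 | the guide opened chest 3) = (1/4) / (29/72) = 18/29.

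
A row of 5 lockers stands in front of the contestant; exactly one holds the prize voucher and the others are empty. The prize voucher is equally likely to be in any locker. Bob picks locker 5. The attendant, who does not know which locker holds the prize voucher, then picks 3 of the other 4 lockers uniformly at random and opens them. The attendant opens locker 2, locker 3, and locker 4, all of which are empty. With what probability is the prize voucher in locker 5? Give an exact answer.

1/2

Because the attendant chose which lockers to open without knowing where the prize voucher is, the choice is independent of the prize location. Learning that none of the 3 opened lockers holds the prize voucher simply rules out those 3 locations and leaves the remaining 2 lockers still equally likely by symmetry.
So P(the prize voucher in locker 5) = 1/2.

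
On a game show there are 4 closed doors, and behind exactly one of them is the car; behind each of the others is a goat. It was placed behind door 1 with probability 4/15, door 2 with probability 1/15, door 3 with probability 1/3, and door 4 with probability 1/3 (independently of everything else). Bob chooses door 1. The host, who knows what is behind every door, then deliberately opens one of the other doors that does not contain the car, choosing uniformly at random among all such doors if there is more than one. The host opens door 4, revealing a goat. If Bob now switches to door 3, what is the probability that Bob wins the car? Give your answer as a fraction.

15/26

Consider each possible location of the car in turn.
If it is behind door 1 (prior 4/15): the host has 3 equally likely choices, so probability 1/3; weight (4/15)·(1/3) = 4/45.
If it is behind door 2 (prior 1/15): the host has 2 equally likely choices, so probability 1/2; weight (1/15)·(1/2) = 1/30.
If it is behind door 3 (prior 1/3): the host has 2 equally likely choices, so probability 1/2; weight (1/3)·(1/2) = 1/6.
If it is behind door 4 (prior 1/3): the host opened door 4, so this case is ruled out; weight (1/3)·0 = 0.
The weights sum to 13/45.
So P(the car behind door 3 | the host opened door 4) = (1/6) / (13/45) = 15/26.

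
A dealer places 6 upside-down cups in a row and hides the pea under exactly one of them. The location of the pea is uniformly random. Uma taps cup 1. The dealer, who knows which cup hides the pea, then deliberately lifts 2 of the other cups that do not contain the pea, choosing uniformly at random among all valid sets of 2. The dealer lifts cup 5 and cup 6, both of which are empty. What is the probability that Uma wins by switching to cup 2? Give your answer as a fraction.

Consider each possible location of the pea in turn.
If it is under cup 1 (prior 1/6): the dealer has 10 equally likely choices, so probability 1/10; weight (1/6)·(1/10) = 1/60.
If it is under any of cups 2, 3, and 4 (prior 1/6 each): the dealer has 6 equally likely choices, so probability 1/6; weight (1/6)·(1/6) = 1/36 each.
If it is under either of cups 5 and 6 (prior 1/6 each): that cup was opened and seen not to hold the prize — ruled out; weight (1/6)·0 = 0 each.
The weights sum to 1/10.
So P(the pea under cup 2 | the dealer opened cup 5 and cup 6) = (1/36) / (1/10) = 5/18.

5/18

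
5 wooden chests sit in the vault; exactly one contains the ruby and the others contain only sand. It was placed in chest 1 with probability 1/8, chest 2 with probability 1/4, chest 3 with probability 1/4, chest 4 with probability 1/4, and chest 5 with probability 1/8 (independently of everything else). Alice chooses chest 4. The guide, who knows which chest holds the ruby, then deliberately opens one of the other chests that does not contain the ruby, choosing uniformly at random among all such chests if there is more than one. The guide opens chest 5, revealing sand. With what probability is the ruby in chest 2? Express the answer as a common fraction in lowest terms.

4/13

Apply Bayes' rule, conditioning on where the ruby actually is.
If it is in chest 1 (prior 1/8): the guide has 3 equally likely choices, so probability 1/3; weight (1/8)·(1/3) = 1/24.
If it is in either of chests 2 and 3 (prior 1/4 each): the guide has 3 equally likely choices, so probability 1/3; weight (1/4)·(1/3) = 1/12 each.
If it is in chest 4 (prior 1/4): the guide has 4 equally likely choices, so probability 1/4; weight (1/4)·(1/4) = 1/16.
If it is in chest 5 (prior 1/8): the guide opened chest 5, so this case is ruled out; weight (1/8)·0 = 0.
The weights sum to 13/48.
So P(the ruby in chest 2 | the guide opened chest 5) = (1/12) / (13/48) = 4/13.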